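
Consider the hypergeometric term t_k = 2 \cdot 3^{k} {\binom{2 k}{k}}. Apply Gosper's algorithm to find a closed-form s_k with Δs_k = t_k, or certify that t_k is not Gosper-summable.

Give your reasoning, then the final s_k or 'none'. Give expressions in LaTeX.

no hypergeometric antidifference exists

r(k) = 6*(2*k + 1)/(k + 1) after simplifying.
A = 12*k + 6, B = k + 1, C = 1.
Solve (12*k + 6)·f(k+1) − (k)·f(k) = 1.
Degrees (1,1,0) ⇒ d ≤ -1.
Bound -1 < 0, so the key equation has no polynomial solution.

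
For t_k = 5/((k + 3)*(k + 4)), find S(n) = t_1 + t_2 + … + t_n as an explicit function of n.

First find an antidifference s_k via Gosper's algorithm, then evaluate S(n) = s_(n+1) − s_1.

Compute t_(k+1)/t_k: get (k + 3)/(k + 5).
A = k + 3, B = k + 5, C = 1.
Key eq: (k + 3)·f(k+1) = (k + 4)·f(k) + (1).
Bound: deg f ≤ 1.
A polynomial solution: f(k) = k/3.
So s_k = (B(k−1)f/C)·t_k = (k*(k + 4)/3)·t_k = 5*k/(3*(k + 3)).
s_(k+1) − s_k = 5/(k**2 + 7*k + 12) = t_k.
Σ_(k=1)^n t_k = s_(n+1) − s_(1) = (5*(n + 1)/(3*(n + 4))) − (5/12), i.e. 5*n/(4*(n + 4)).

S(n) = 5*n/(4*(n + 4))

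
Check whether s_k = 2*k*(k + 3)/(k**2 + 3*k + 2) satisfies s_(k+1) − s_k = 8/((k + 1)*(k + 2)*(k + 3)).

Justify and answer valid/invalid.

Valid — Δs_k = t_k.

s_(k+1) = 2*(k + 1)*(k + 4)/(3*k + (k + 1)**2 + 5)
s_(k+1) − s_k = 8/(k**3 + 6*k**2 + 11*k + 6)
(s_(k+1) − s_k) − t_k = 0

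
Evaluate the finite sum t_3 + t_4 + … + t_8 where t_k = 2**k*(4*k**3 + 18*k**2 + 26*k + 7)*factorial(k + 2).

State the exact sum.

Σ = 3290421641280

Step 1: r(k) = 2*(4*k**4 + 42*k**3 + 164*k**2 + 277*k + 165)/(4*k**3 + 18*k**2 + 26*k + 7).
So A=2*k + 6 and B=1, with C=k**3 + 9*k**2/2 + 13*k/2 + 7/4.
f must satisfy (2*k + 6)·f(k+1) − (1)·f(k) = k**3 + 9*k**2/2 + 13*k/2 + 7/4.
Degrees (1,0,3) ⇒ d ≤ 2.
Solve for f: f(k) = (2*k**2 - 1)/4 (degree 2 ≤ 2).
So s_k = (B(k−1)f/C)·t_k = ((2*k**2 - 1)/(4*k**3 + 18*k**2 + 26*k + 7))·t_k = 2**k*(2*k**2 - 1)*factorial(k + 2).
Verify: 2**k*(4*k**3 + 18*k**2 + 26*k + 7)*factorial(k + 2) matches t_k.
Σ_(k=3)^(8) t_k = s_(9) − s_(3) = 3290421657600 − (16320) = 3290421641280.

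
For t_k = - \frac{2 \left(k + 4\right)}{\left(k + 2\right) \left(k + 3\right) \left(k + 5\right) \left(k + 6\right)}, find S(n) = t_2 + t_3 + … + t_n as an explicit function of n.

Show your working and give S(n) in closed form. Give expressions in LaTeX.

S(n) = \frac{- n^{2} - 9 n + 10}{28 \left(n^{2} + 9 n + 18\right)}

Ratio r(k) = (k + 2)*(k + 5)**2/((k + 4)**2*(k + 7)).
So A=k + 2 and B=k + 7, with C=k**2 + 8*k + 16.
Set up (k + 2)·f(k+1) − (k + 6)·f(k) − (k**2 + 8*k + 16) = 0.
Degrees (1,1,2) ⇒ d ≤ 4.
Match coefficients ⇒ f(k) = k*(k + 3)*(k + 4)*(k + 7)/20.
Certificate R = B(k−1)f/C = k*(k + 3)*(k + 6)*(k + 7)/(20*(k + 4)) gives s_k = k*(-k - 7)/(10*(k**2 + 7*k + 10)).
Verify: 2*(-k - 4)/(k**4 + 16*k**3 + 91*k**2 + 216*k + 180) matches t_k.
Σ_(k=2)^n t_k = s_(n+1) − s_(2) = ((-n**2 - 9*n - 8)/(10*(n**2 + 9*n + 18))) − (-9/140), i.e. (-n**2 - 9*n + 10)/(28*(n**2 + 9*n + 18)).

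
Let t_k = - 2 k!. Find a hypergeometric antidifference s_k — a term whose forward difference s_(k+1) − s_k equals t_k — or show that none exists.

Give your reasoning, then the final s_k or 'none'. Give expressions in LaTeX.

The ratio is k + 1.
A = k + 1, B = 1, C = 1.
Key eq: (k + 1)·f(k+1) = (1)·f(k) + (1).
From deg A=1, deg B=0, deg C=0: d=-1.
Negative degree bound (-1): no f exists, t_k not Gosper-summable.

none (Gosper's algorithm certifies no s_k)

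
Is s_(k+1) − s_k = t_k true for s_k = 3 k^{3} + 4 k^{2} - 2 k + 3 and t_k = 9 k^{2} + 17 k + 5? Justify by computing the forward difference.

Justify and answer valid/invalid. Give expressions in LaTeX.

valid (s_(k+1) − s_k reduces to t_k)

s_(k+1) = 3*k**3 + 13*k**2 + 15*k + 8
s_(k+1) − s_k = 9*k**2 + 17*k + 5
(s_(k+1) − s_k) − t_k = 0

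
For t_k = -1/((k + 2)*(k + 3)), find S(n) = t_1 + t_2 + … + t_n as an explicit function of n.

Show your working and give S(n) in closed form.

S(n) = -n/(3*n + 9)

Compute t_(k+1)/t_k: get (k + 2)/(k + 4).
Take A(k)=k + 2, B(k)=k + 4, C(k)=1.
Set up (k + 2)·f(k+1) − (k + 3)·f(k) − (1) = 0.
Degrees (1,1,0) ⇒ d ≤ 1.
Match coefficients ⇒ f(k) = k/2.
So s_k = (B(k−1)f/C)·t_k = (k*(k + 3)/2)·t_k = -k/(2*k + 4).
s_(k+1) − s_k = -1/(k**2 + 5*k + 6) = t_k.
Telescope: S(n) = s_(n+1) − s_(1) = (-n - 1)/(2*(n + 3)) − (-1/6) = -n/(3*n + 9).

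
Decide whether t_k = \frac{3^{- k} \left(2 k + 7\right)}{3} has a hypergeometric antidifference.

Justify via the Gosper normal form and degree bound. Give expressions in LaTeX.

Yes. s_k = 3^{- k} \left(- k - 4\right).

Step 1: r(k) = (2*k + 9)/(3*(2*k + 7)).
Normal form (A,B,C) = (1/3, 1, k + 7/2).
Solve (1/3)·f(k+1) − (1)·f(k) = k + 7/2.
Bound: deg f ≤ 1.
Match coefficients ⇒ f(k) = -3*(k + 4)/2.
Then R = B(k−1)f/C = -3*(k + 4)/(2*k + 7), so s_k = R(k)·t_k = (-k - 4)/3**k.
Verify: (2*k + 7)/(3*3**k) matches t_k.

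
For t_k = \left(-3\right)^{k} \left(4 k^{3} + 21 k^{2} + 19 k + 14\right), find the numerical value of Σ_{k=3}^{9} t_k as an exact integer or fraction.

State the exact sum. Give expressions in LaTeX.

t_(k+1)/t_k = 3*(-4*k**3 - 33*k**2 - 73*k - 58)/(4*k**3 + 21*k**2 + 19*k + 14).
Take A(k)=-3, B(k)=1, C(k)=k**3 + 21*k**2/4 + 19*k/4 + 7/2.
Need (-3)·f(k+1) − (1)·f(k) = k**3 + 21*k**2/4 + 19*k/4 + 7/2.
Bound: deg f ≤ 3.
A polynomial solution: f(k) = -(k**3 + 3*k**2 - 2*k + 2)/4.
Then R = B(k−1)f/C = -(k**3 + 3*k**2 - 2*k + 2)/(4*k**3 + 21*k**2 + 19*k + 14), so s_k = R(k)·t_k = (-3)**k*(-k**3 - 3*k**2 + 2*k - 2).
Verify: (-3)**k*(4*k**3 + 21*k**2 + 19*k + 14) matches t_k.
Σ_(k=3)^(9) t_k = s_(10) − s_(3) = -75700818 − (1350) = -75702168.

Σ = -75702168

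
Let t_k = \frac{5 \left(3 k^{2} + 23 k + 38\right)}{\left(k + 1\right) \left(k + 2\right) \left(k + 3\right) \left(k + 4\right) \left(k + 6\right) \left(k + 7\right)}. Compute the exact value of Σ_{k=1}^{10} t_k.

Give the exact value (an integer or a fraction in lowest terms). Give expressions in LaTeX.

Σ = 125/1428

t_(k+1)/t_k = (k + 1)*(k + 6)*(23*k + 3*(k + 1)**2 + 61)/((k + 5)*(k + 8)*(3*k**2 + 23*k + 38)).
So A=k + 1 and B=k + 8, with C=k**3 + 38*k**2/3 + 51*k + 190/3.
f must satisfy (k + 1)·f(k+1) − (k + 7)·f(k) = k**3 + 38*k**2/3 + 51*k + 190/3.
deg f ≤ 6 (via 1,1,3).
A polynomial solution: f(k) = k*(k + 2)*(k + 4)*(k + 5)*(k**2 + 10*k + 27)/54.
Get s_k = R·t_k = 5*k*(k**2 + 10*k + 27)/(18*(k**3 + 10*k**2 + 27*k + 18)) with R(k) = B(k−1)f(k)/C(k) = k*(k + 2)*(k + 4)*(k + 7)*(k**2 + 10*k + 27)/(18*(3*k**2 + 23*k + 38)).
Check: Δs_k = 5*(3*k**2 + 23*k + 38)/(k**6 + 23*k**5 + 207*k**4 + 925*k**3 + 2144*k**2 + 2412*k + 1008). ✓
Telescoping: Σ = s_(11) − s_(1) = 2365/8568 − (95/504) = 125/1428.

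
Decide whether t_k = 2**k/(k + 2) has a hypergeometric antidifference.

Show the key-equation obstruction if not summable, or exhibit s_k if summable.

The ratio is 2*(k + 2)/(k + 3).
So A=2*k + 4 and B=k + 3, with C=1.
Solve (2*k + 4)·f(k+1) − (k + 2)·f(k) = 1.
Degrees (1,1,0) ⇒ d ≤ -1.
Negative degree bound (-1): no f exists, t_k not Gosper-summable.

No — key equation has no polynomial f.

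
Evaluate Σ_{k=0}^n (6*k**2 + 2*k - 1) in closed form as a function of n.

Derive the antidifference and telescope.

The ratio is (6*k**2 + 14*k + 7)/(6*k**2 + 2*k - 1).
Factor: A=1; B=1; C=k**2 + k/3 - 1/6.
Need (1)·f(k+1) − (1)·f(k) = k**2 + k/3 - 1/6.
deg f ≤ 3 (via 0,0,2).
A polynomial solution: f(k) = k*(2*k**2 - 2*k - 1)/6.
Get s_k = R·t_k = k*(2*k**2 - 2*k - 1) with R(k) = B(k−1)f(k)/C(k) = k*(2*k**2 - 2*k - 1)/(6*k**2 + 2*k - 1).
s_(k+1) − s_k = 6*k**2 + 2*k - 1 = t_k.
Σ_(k=0)^n t_k = s_(n+1) − s_(0) = (2*n**3 + 4*n**2 + n - 1) − (0), i.e. 2*n**3 + 4*n**2 + n - 1.

S(n) = 2*n**3 + 4*n**2 + n - 1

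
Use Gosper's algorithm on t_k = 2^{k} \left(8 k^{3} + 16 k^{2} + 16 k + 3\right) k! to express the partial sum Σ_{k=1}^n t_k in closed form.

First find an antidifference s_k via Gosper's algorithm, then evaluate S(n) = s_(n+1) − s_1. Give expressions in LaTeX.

S(n) = 8 \cdot 2^{n} n^{3} n! + 20 \cdot 2^{n} n^{2} n! + 14 \cdot 2^{n} n n! + 2 \cdot 2^{n} n! - 2

Compute t_(k+1)/t_k: get 2*(8*k**4 + 48*k**3 + 112*k**2 + 115*k + 43)/(8*k**3 + 16*k**2 + 16*k + 3).
Normal form (A,B,C) = (2*k + 2, 1, k**3 + 2*k**2 + 2*k + 3/8).
Need (2*k + 2)·f(k+1) − (1)·f(k) = k**3 + 2*k**2 + 2*k + 3/8.
d = 2 from the (1,0,3) case.
Solving with deg f ≤ 2: f(k) = (4*k**2 - 2*k - 1)/8.
Get s_k = R·t_k = 2**k*(4*k**2 - 2*k - 1)*factorial(k) with R(k) = B(k−1)f(k)/C(k) = (4*k**2 - 2*k - 1)/(8*k**3 + 16*k**2 + 16*k + 3).
Δs = 2**k*(8*k**3 + 16*k**2 + 16*k + 3)*factorial(k), as required.
Telescope: S(n) = s_(n+1) − s_(1) = 2**(n + 1)*(4*n**2 + 6*n + 1)*factorial(n + 1) − (2) = 8*2**n*n**3*factorial(n) + 20*2**n*n**2*factorial(n) + 14*2**n*n*factorial(n) + 2*2**n*factorial(n) - 2.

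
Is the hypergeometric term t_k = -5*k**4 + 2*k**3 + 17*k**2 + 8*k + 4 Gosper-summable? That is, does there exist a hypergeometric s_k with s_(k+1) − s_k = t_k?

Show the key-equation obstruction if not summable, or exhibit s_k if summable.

Yes. s_k = k*(-k**4 + 3*k**3 + 3*k**2 - 4*k + 3).

Compute t_(k+1)/t_k: get (5*k**4 + 18*k**3 + 7*k**2 - 28*k - 26)/(5*k**4 - 2*k**3 - 17*k**2 - 8*k - 4).
Normal form (A,B,C) = (1, 1, k**4 - 2*k**3/5 - 17*k**2/5 - 8*k/5 - 4/5).
Solve (1)·f(k+1) − (1)·f(k) = k**4 - 2*k**3/5 - 17*k**2/5 - 8*k/5 - 4/5.
Degrees (0,0,4) ⇒ d ≤ 5.
Match coefficients ⇒ f(k) = k*(k**4 - 3*k**3 - 3*k**2 + 4*k - 3)/5.
R(k) = B(k−1)·f(k)/C(k) = k*(k**4 - 3*k**3 - 3*k**2 + 4*k - 3)/(5*k**4 - 2*k**3 - 17*k**2 - 8*k - 4); s_k = R·t_k = k*(-k**4 + 3*k**3 + 3*k**2 - 4*k + 3).
Check: Δs_k = -5*k**4 + 2*k**3 + 17*k**2 + 8*k + 4. ✓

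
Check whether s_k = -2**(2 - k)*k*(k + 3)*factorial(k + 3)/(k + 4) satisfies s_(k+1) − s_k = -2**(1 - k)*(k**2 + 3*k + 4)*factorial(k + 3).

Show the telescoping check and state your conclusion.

Invalid: residual 2**(1 - k)*(k**3 + 7*k**2 + 14*k + 16)*factorial(k + 3)/((k + 4)*(k + 5)) ≠ 0.

s_(k+1) = -2**(1 - k)*(k + 1)*(k + 4)*factorial(k + 4)/(k + 5)
s_(k+1) − s_k = -2**(1 - k)*(k**4 + 11*k**3 + 44*k**2 + 82*k + 64)*factorial(k + 3)/((k + 4)*(k + 5))
(s_(k+1) − s_k) − t_k = 2**(1 - k)*(k**3 + 7*k**2 + 14*k + 16)*factorial(k + 3)/((k + 4)*(k + 5))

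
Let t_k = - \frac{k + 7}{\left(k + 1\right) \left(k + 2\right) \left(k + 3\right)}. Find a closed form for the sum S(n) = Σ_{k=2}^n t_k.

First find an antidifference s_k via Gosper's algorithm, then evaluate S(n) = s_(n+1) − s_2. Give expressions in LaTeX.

The ratio is (k + 1)*(k + 8)/((k + 4)*(k + 7)).
Take A(k)=k + 1, B(k)=k + 4, C(k)=k + 7.
Solve (k + 1)·f(k+1) − (k + 3)·f(k) = k + 7.
From deg A=1, deg B=1, deg C=1: d=2.
Solve for f: f(k) = k*(2*k + 5) (degree 2 ≤ 2).
Certificate R = B(k−1)f/C = k*(k + 3)*(2*k + 5)/(k + 7) gives s_k = k*(-2*k - 5)/((k + 1)*(k + 2)).
Verify: (-k - 7)/(k**3 + 6*k**2 + 11*k + 6) matches t_k.
Σ_(k=2)^n t_k = s_(n+1) − s_(2) = ((-2*n**2 - 9*n - 7)/(n**2 + 5*n + 6)) − (-3/2), i.e. (-n**2 - 3*n + 4)/(2*(n**2 + 5*n + 6)).

S(n) = \frac{- n^{2} - 3 n + 4}{2 \left(n^{2} + 5 n + 6\right)}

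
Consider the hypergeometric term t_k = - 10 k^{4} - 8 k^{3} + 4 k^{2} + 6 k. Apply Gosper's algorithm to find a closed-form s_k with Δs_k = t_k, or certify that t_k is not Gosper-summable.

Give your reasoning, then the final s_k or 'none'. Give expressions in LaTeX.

r(k) = (5*k**4 + 24*k**3 + 40*k**2 + 25*k + 4)/(k*(5*k**3 + 4*k**2 - 2*k - 3)) after simplifying.
Factor: A=1; B=1; C=k**4 + 4*k**3/5 - 2*k**2/5 - 3*k/5.
Need (1)·f(k+1) − (1)·f(k) = k**4 + 4*k**3/5 - 2*k**2/5 - 3*k/5.
Degrees (0,0,4) ⇒ d ≤ 5.
A polynomial solution: f(k) = k*(k - 1)*(2*k**3 - k**2 - 3*k - 2)/10.
So s_k = (B(k−1)f/C)·t_k = ((k - 1)*(2*k**3 - k**2 - 3*k - 2)/(2*(5*k**3 + 4*k**2 - 2*k - 3)))·t_k = k*(-2*k**4 + 3*k**3 + 2*k**2 - k - 2).
s_(k+1) − s_k = 2*k*(-5*k**3 - 4*k**2 + 2*k + 3) = t_k.

s_k = k \left(- 2 k^{4} + 3 k^{3} + 2 k^{2} - k - 2\right)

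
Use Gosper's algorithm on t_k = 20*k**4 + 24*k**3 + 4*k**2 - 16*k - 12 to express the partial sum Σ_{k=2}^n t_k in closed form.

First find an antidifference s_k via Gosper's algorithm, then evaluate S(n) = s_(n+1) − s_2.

S(n) = 4*n**5 + 16*n**4 + 20*n**3 - 20*n - 20

r(k) = (5*k**4 + 26*k**3 + 49*k**2 + 36*k + 5)/(5*k**4 + 6*k**3 + k**2 - 4*k - 3) after simplifying.
A = 1, B = 1, C = k**4 + 6*k**3/5 + k**2/5 - 4*k/5 - 3/5.
Solve (1)·f(k+1) − (1)·f(k) = k**4 + 6*k**3/5 + k**2/5 - 4*k/5 - 3/5.
d = 5 from the (0,0,4) case.
A polynomial solution: f(k) = k*(k**4 - k**3 - k**2 - k - 1)/5.
Then R = B(k−1)f/C = k*(k**4 - k**3 - k**2 - k - 1)/(5*k**4 + 6*k**3 + k**2 - 4*k - 3), so s_k = R(k)·t_k = 4*k*(k**4 - k**3 - k**2 - k - 1).
Δs = 20*k**4 + 24*k**3 + 4*k**2 - 16*k - 12, as required.
s_(n+1) = 4*n**5 + 16*n**4 + 20*n**3 - 20*n - 12 and s_(2) = 8, so S(n) = 4*n**5 + 16*n**4 + 20*n**3 - 20*n - 20.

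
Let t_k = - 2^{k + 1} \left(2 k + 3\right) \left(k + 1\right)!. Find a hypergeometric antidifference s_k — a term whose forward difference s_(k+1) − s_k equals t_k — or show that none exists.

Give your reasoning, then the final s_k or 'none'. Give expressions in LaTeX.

s_k = - 2^{k + 1} \left(k + 1\right)!

Ratio r(k) = 2*(k + 2)*(2*k + 5)/(2*k + 3).
A = 2*k + 4, B = 1, C = k + 3/2.
Set up (2*k + 4)·f(k+1) − (1)·f(k) − (k + 3/2) = 0.
Degrees (1,0,1) ⇒ d ≤ 0.
Solving with deg f ≤ 0: f(k) = 1/2.
Get s_k = R·t_k = -2**(k + 1)*factorial(k + 1) with R(k) = B(k−1)f(k)/C(k) = 1/(2*k + 3).
Check: Δs_k = -2**(k + 1)*(2*k + 3)*factorial(k + 1). ✓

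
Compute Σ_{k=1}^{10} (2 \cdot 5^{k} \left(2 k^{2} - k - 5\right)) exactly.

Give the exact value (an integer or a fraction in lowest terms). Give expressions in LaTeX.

Σ = 4296875010

Compute t_(k+1)/t_k: get 5*(2*k**2 + 3*k - 4)/(2*k**2 - k - 5).
So A=5 and B=1, with C=k**2 - k/2 - 5/2.
Set up (5)·f(k+1) − (1)·f(k) − (k**2 - k/2 - 5/2) = 0.
deg f ≤ 2 (via 0,0,2).
Solve for f: f(k) = k*(k - 3)/4 (degree 2 ≤ 2).
Then R = B(k−1)f/C = k*(k - 3)/(2*(2*k**2 - k - 5)), so s_k = R(k)·t_k = 5**k*k*(k - 3).
s_(k+1) − s_k = 2*5**k*(2*k**2 - k - 5) = t_k.
Σ_(k=1)^(10) t_k = s_(11) − s_(1) = 4296875000 − (-10) = 4296875010.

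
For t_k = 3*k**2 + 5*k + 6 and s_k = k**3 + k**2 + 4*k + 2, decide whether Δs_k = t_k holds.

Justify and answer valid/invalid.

s_(k+1) = k**3 + 4*k**2 + 9*k + 8
s_(k+1) − s_k = 3*k**2 + 5*k + 6
(s_(k+1) − s_k) − t_k = 0

Valid: the claim telescopes to t_k.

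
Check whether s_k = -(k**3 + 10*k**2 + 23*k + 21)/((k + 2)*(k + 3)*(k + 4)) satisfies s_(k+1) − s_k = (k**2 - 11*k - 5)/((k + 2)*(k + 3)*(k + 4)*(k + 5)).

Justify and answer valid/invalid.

s_(k+1) = (-23*k - (k + 1)**3 - 10*(k + 1)**2 - 44)/((k + 3)*(k + 4)*(k + 5))
s_(k+1) − s_k = (k**2 - 11*k - 5)/(k**4 + 14*k**3 + 71*k**2 + 154*k + 120)
(s_(k+1) − s_k) − t_k = 0

valid; difference matches t_k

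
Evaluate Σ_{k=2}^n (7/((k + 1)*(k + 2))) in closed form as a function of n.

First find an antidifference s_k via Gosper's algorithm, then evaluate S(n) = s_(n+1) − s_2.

S(n) = 7*(n - 1)/(3*(n + 2))

The ratio is (k + 1)/(k + 3).
Normal form (A,B,C) = (k + 1, k + 3, 1).
Need (k + 1)·f(k+1) − (k + 2)·f(k) = 1.
d = 1 from the (1,1,0) case.
Solving with deg f ≤ 1: f(k) = k.
R(k) = B(k−1)·f(k)/C(k) = k*(k + 2); s_k = R·t_k = 7*k/(k + 1).
s_(k+1) − s_k = 7/(k**2 + 3*k + 2) = t_k.
Σ_(k=2)^n t_k = s_(n+1) − s_(2) = (7*(n + 1)/(n + 2)) − (14/3), i.e. 7*(n - 1)/(3*(n + 2)).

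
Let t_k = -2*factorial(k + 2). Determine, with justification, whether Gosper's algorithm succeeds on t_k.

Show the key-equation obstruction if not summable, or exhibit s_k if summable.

No — t_k has no hypergeometric antidifference.

Step 1: r(k) = k + 3.
Gosper form: A/B · C(k+1)/C(k) with A=k + 3, B=1, C=1.
f must satisfy (k + 3)·f(k+1) − (1)·f(k) = 1.
d = -1 from the (1,0,0) case.
d = -1 < 0 ⇒ no nonzero polynomial f; not summable.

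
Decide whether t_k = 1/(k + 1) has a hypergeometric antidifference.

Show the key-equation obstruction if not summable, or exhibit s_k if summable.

No. Not Gosper-summable.

Step 1: r(k) = (k + 1)/(k + 2).
A = k + 1, B = k + 2, C = 1.
Need (k + 1)·f(k+1) − (k + 1)·f(k) = 1.
Bound: deg f ≤ 0.
Put f(k) = c0: A·f(k+1) − B(k−1)·f(k) − C = -1; need -1 = 0 — inconsistent ⇒ no f, not summable.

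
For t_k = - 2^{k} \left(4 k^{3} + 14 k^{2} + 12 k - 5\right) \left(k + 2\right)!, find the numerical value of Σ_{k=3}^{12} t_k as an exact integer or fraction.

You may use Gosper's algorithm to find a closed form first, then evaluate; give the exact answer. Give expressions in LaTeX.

Step 1: r(k) = 2*(4*k**4 + 38*k**3 + 130*k**2 + 181*k + 75)/(4*k**3 + 14*k**2 + 12*k - 5).
Normal form (A,B,C) = (2*k + 6, 1, k**3 + 7*k**2/2 + 3*k - 5/4).
Key eq: (2*k + 6)·f(k+1) = (1)·f(k) + (k**3 + 7*k**2/2 + 3*k - 5/4).
d = 2 from the (1,0,3) case.
A polynomial solution: f(k) = (2*k**2 - 2*k - 1)/4.
So s_k = (B(k−1)f/C)·t_k = ((2*k**2 - 2*k - 1)/(4*k**3 + 14*k**2 + 12*k - 5))·t_k = 2**k*(-2*k**2 + 2*k + 1)*factorial(k + 2).
Δs = -2**k*(4*k**3 + 14*k**2 + 12*k - 5)*factorial(k + 2), as required.
Evaluate s at k=13 and k=3: -3331577679446016000 and -10560; difference -3331577679446005440.

Σ = -3331577679446005440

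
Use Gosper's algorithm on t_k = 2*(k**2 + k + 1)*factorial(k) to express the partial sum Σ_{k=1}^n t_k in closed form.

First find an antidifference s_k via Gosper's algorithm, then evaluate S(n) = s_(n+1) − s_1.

S(n) = 2*n**2*factorial(n) + 4*n*factorial(n) + 2*factorial(n) - 2

Ratio r(k) = (k + 1)*(k + (k + 1)**2 + 2)/(k**2 + k + 1).
Take A(k)=k + 1, B(k)=1, C(k)=k**2 + k + 1.
Set up (k + 1)·f(k+1) − (1)·f(k) − (k**2 + k + 1) = 0.
From deg A=1, deg B=0, deg C=2: d=1.
Solve for f: f(k) = k (degree 1 ≤ 1).
Get s_k = R·t_k = 2*k*factorial(k) with R(k) = B(k−1)f(k)/C(k) = k/(k**2 + k + 1).
s_(k+1) − s_k = 2*(k**2 + k + 1)*factorial(k) = t_k.
Telescope: S(n) = s_(n+1) − s_(1) = 2*(n + 1)*factorial(n + 1) − (2) = 2*n**2*factorial(n) + 4*n*factorial(n) + 2*factorial(n) - 2.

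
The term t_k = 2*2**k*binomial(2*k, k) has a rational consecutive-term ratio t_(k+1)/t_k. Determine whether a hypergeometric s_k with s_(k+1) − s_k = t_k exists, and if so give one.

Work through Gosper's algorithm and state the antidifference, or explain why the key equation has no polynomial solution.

no hypergeometric antidifference exists

r(k) = 4*(2*k + 1)/(k + 1) after simplifying.
Take A(k)=8*k + 4, B(k)=k + 1, C(k)=1.
Need (8*k + 4)·f(k+1) − (k)·f(k) = 1.
From deg A=1, deg B=1, deg C=0: d=-1.
Bound -1 < 0, so the key equation has no polynomial solution.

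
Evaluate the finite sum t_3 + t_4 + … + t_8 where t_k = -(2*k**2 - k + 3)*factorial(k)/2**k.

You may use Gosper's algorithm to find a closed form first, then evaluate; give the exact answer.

Σ = -24090

The ratio is (k + 1)*(-k + 2*(k + 1)**2 + 2)/(2*(2*k**2 - k + 3)).
A = k/2 + 1/2, B = 1, C = k**2 - k/2 + 3/2.
Key eq: (k/2 + 1/2)·f(k+1) = (1)·f(k) + (k**2 - k/2 + 3/2).
deg f ≤ 1 (via 1,0,2).
Match coefficients ⇒ f(k) = 2*k - 1.
R(k) = B(k−1)·f(k)/C(k) = 2*(2*k - 1)/(2*k**2 - k + 3); s_k = R·t_k = -2**(1 - k)*(2*k - 1)*factorial(k).
Check: Δs_k = -(2*k**2 - k + 3)*factorial(k)/2**k. ✓
Telescoping: Σ = s_(9) − s_(3) = -48195/2 − (-15/2) = -24090.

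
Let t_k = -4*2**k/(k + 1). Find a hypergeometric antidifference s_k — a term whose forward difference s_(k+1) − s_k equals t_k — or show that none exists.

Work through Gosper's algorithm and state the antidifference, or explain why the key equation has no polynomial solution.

none (Gosper's algorithm certifies no s_k)

Compute t_(k+1)/t_k: get 2*(k + 1)/(k + 2).
A = 2*k + 2, B = k + 2, C = 1.
f must satisfy (2*k + 2)·f(k+1) − (k + 1)·f(k) = 1.
Degrees (1,1,0) ⇒ d ≤ -1.
d = -1 < 0 ⇒ no nonzero polynomial f; not summable.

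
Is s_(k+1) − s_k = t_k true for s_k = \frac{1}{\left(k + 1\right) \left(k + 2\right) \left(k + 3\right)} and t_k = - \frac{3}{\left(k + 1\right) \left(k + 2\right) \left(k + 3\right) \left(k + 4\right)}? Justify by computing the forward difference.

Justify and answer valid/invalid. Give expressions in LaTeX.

Valid: the claim telescopes to t_k.

s_(k+1) = 1/((k + 2)*(k + 3)*(k + 4))
s_(k+1) − s_k = -3/((k + 1)*(k + 2)*(k + 3)*(k + 4))
(s_(k+1) − s_k) − t_k = 0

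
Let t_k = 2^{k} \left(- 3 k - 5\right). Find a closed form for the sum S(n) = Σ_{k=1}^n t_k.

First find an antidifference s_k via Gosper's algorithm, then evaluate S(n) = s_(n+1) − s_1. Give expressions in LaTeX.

t_(k+1)/t_k = 2*(3*k + 8)/(3*k + 5).
A = 2, B = 1, C = k + 5/3.
Solve (2)·f(k+1) − (1)·f(k) = k + 5/3.
Degrees (0,0,1) ⇒ d ≤ 1.
A polynomial solution: f(k) = (3*k - 1)/3.
Get s_k = R·t_k = 2**k*(1 - 3*k) with R(k) = B(k−1)f(k)/C(k) = (3*k - 1)/(3*k + 5).
Δs = 2**k*(-3*k - 5), as required.
Evaluate: s_(n+1) = 2**(n + 1)*(-3*n - 2); subtract s_(1) = -4 ⇒ S(n) = -6*2**n*n - 4*2**n + 4.

S(n) = - 6 \cdot 2^{n} n - 4 \cdot 2^{n} + 4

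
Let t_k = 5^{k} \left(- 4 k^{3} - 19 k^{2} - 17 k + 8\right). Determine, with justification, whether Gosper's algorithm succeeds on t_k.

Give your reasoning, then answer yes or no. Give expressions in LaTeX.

Yes. s_k = 5^{k} \left(- k^{3} - k^{2} + 2 k + 2\right).

Compute t_(k+1)/t_k: get 5*(4*k**3 + 31*k**2 + 67*k + 32)/(4*k**3 + 19*k**2 + 17*k - 8).
Gosper form: A/B · C(k+1)/C(k) with A=5, B=1, C=k**3 + 19*k**2/4 + 17*k/4 - 2.
Set up (5)·f(k+1) − (1)·f(k) − (k**3 + 19*k**2/4 + 17*k/4 - 2) = 0.
deg f ≤ 3 (via 0,0,3).
Coefficient equations give f(k) = (k + 1)*(k**2 - 2)/4.
Get s_k = R·t_k = 5**k*(-k**3 - k**2 + 2*k + 2) with R(k) = B(k−1)f(k)/C(k) = (k + 1)*(k**2 - 2)/(4*k**3 + 19*k**2 + 17*k - 8).
Check: Δs_k = 5**k*(-4*k**3 - 19*k**2 - 17*k + 8). ✓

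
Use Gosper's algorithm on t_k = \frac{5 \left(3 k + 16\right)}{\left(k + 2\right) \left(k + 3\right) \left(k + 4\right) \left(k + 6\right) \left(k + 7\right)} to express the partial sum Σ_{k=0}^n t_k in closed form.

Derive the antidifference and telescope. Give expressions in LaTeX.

The ratio is (k + 2)*(k + 6)*(3*k + 19)/((k + 5)*(k + 8)*(3*k + 16)).
So A=k + 2 and B=k + 8, with C=k**2 + 31*k/3 + 80/3.
Solve (k + 2)·f(k+1) − (k + 7)·f(k) = k**2 + 31*k/3 + 80/3.
From deg A=1, deg B=1, deg C=2: d=5.
Solve for f: f(k) = k*(k + 4)*(k + 5)*(k**2 + 11*k + 36)/108 (degree 5 ≤ 5).
Then R = B(k−1)f/C = k*(k + 4)*(k + 7)*(k**2 + 11*k + 36)/(36*(3*k + 16)), so s_k = R(k)·t_k = 5*k*(k**2 + 11*k + 36)/(36*(k**3 + 11*k**2 + 36*k + 36)).
Verify: 5*(3*k + 16)/(k**5 + 22*k**4 + 185*k**3 + 740*k**2 + 1404*k + 1008) matches t_k.
Σ_(k=0)^n t_k = s_(n+1) − s_(0) = (5*(n**3 + 14*n**2 + 61*n + 48)/(36*(n**3 + 14*n**2 + 61*n + 84))) − (0), i.e. 5*(n**3 + 14*n**2 + 61*n + 48)/(36*(n**3 + 14*n**2 + 61*n + 84)).

S(n) = \frac{5 \left(n^{3} + 14 n^{2} + 61 n + 48\right)}{36 \left(n^{3} + 14 n^{2} + 61 n + 84\right)}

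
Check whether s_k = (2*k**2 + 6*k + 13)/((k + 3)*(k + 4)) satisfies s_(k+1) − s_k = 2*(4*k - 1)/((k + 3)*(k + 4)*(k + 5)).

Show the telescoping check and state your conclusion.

Valid: the claim telescopes to t_k.

s_(k+1) = (6*k + 2*(k + 1)**2 + 19)/((k + 4)*(k + 5))
s_(k+1) − s_k = 2*(4*k - 1)/(k**3 + 12*k**2 + 47*k + 60)
(s_(k+1) − s_k) − t_k = 0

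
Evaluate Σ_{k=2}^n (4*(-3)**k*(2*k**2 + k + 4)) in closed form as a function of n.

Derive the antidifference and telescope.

Ratio r(k) = 3*(-2*k**2 - 5*k - 7)/(2*k**2 + k + 4).
Take A(k)=-3, B(k)=1, C(k)=k**2 + k/2 + 2.
Solve (-3)·f(k+1) − (1)·f(k) = k**2 + k/2 + 2.
d = 2 from the (0,0,2) case.
A polynomial solution: f(k) = -(k**2 - k + 2)/4.
Certificate R = B(k−1)f/C = -(k**2 - k + 2)/(2*(2*k**2 + k + 4)) gives s_k = 2*(-3)**k*(-k**2 + k - 2).
Check: Δs_k = 4*(-3)**k*(2*k**2 + k + 4). ✓
Σ_(k=2)^n t_k = s_(n+1) − s_(2) = (6*(-3)**n*(n**2 + n + 2)) − (-72), i.e. 6*(-3)**n*n**2 + 6*(-3)**n*n + 12*(-3)**n + 72.

S(n) = 6*(-3)**n*n**2 + 6*(-3)**n*n + 12*(-3)**n + 72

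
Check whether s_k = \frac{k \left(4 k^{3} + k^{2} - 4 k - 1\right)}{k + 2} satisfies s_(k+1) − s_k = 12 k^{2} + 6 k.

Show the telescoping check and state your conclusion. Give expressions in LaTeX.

Invalid: residual \frac{k \left(- 8 k^{2} - 33 k - 13\right)}{k^{2} + 5 k + 6} ≠ 0.

s_(k+1) = k*(4*k**3 + 17*k**2 + 23*k + 10)/(k + 3)
s_(k+1) − s_k = k*(12*k**3 + 58*k**2 + 69*k + 23)/(k**2 + 5*k + 6)
(s_(k+1) − s_k) − t_k = k*(-8*k**2 - 33*k - 13)/(k**2 + 5*k + 6)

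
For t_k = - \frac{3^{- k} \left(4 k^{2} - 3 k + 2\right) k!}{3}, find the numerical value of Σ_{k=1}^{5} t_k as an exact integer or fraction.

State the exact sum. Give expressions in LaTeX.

Σ = -1865/81

t_(k+1)/t_k = (4*k**3 + 9*k**2 + 8*k + 3)/(3*(4*k**2 - 3*k + 2)).
A = k/3 + 1/3, B = 1, C = k**2 - 3*k/4 + 1/2.
Key eq: (k/3 + 1/3)·f(k+1) = (1)·f(k) + (k**2 - 3*k/4 + 1/2).
d = 1 from the (1,0,2) case.
Solve for f: f(k) = 3*(4*k + 1)/4 (degree 1 ≤ 1).
R(k) = B(k−1)·f(k)/C(k) = 3*(4*k + 1)/(4*k**2 - 3*k + 2); s_k = R·t_k = -(4*k + 1)*factorial(k)/3**k.
s_(k+1) − s_k = -(4*k**2 - 3*k + 2)*factorial(k)/(3*3**k) = t_k.
Telescoping: Σ = s_(6) − s_(1) = -2000/81 − (-5/3) = -1865/81.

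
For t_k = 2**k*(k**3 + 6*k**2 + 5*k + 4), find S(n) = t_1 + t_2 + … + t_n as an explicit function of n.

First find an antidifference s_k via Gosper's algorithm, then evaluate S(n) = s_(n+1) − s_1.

S(n) = 2*2**n*n**3 + 6*2**n*n**2 + 4*2**n*n + 8*2**n - 8

The ratio is 2*(k**3 + 9*k**2 + 20*k + 16)/(k**3 + 6*k**2 + 5*k + 4).
So A=2 and B=1, with C=k**3 + 6*k**2 + 5*k + 4.
Set up (2)·f(k+1) − (1)·f(k) − (k**3 + 6*k**2 + 5*k + 4) = 0.
Bound: deg f ≤ 3.
Coefficient equations give f(k) = k**3 - k + 4.
Then R = B(k−1)f/C = (k**3 - k + 4)/(k**3 + 6*k**2 + 5*k + 4), so s_k = R(k)·t_k = 2**k*(k**3 - k + 4).
Verify: 2**k*(-k**3 - k + 2*(k + 1)**3 + 2) matches t_k.
Evaluate: s_(n+1) = 2**(n + 1)*(n**3 + 3*n**2 + 2*n + 4); subtract s_(1) = 8 ⇒ S(n) = 2*2**n*n**3 + 6*2**n*n**2 + 4*2**n*n + 8*2**n - 8.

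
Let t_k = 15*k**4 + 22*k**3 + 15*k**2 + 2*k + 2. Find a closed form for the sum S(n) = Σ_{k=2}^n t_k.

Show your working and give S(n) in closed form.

S(n) = 3*n**5 + 13*n**4 + 21*n**3 + 14*n**2 + 5*n - 56

Ratio r(k) = (15*k**4 + 82*k**3 + 171*k**2 + 158*k + 56)/(15*k**4 + 22*k**3 + 15*k**2 + 2*k + 2).
Factor: A=1; B=1; C=k**4 + 22*k**3/15 + k**2 + 2*k/15 + 2/15.
Key eq: (1)·f(k+1) = (1)·f(k) + (k**4 + 22*k**3/15 + k**2 + 2*k/15 + 2/15).
Degrees (0,0,4) ⇒ d ≤ 5.
Solve for f: f(k) = k*(3*k**4 - 2*k**3 - k**2 - k + 3)/15 (degree 5 ≤ 5).
Certificate R = B(k−1)f/C = k*(3*k**4 - 2*k**3 - k**2 - k + 3)/(15*k**4 + 22*k**3 + 15*k**2 + 2*k + 2) gives s_k = k*(3*k**4 - 2*k**3 - k**2 - k + 3).
s_(k+1) − s_k = 15*k**4 + 22*k**3 + 15*k**2 + 2*k + 2 = t_k.
Evaluate: s_(n+1) = 3*n**5 + 13*n**4 + 21*n**3 + 14*n**2 + 5*n + 2; subtract s_(2) = 58 ⇒ S(n) = 3*n**5 + 13*n**4 + 21*n**3 + 14*n**2 + 5*n - 56.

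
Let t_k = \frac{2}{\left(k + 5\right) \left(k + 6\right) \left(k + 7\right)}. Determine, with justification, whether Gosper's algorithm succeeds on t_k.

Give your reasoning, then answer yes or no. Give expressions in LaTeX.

t_(k+1)/t_k = (k + 5)/(k + 8).
Normal form (A,B,C) = (k + 5, k + 8, 1).
Solve (k + 5)·f(k+1) − (k + 7)·f(k) = 1.
d = 2 from the (1,1,0) case.
Solve for f: f(k) = k*(k + 11)/60 (degree 2 ≤ 2).
Certificate R = B(k−1)f/C = k*(k + 7)*(k + 11)/60 gives s_k = k*(k + 11)/(30*(k + 5)*(k + 6)).
Check: Δs_k = 2/(k**3 + 18*k**2 + 107*k + 210). ✓

Yes. s_k = \frac{k \left(k + 11\right)}{30 \left(k + 5\right) \left(k + 6\right)}.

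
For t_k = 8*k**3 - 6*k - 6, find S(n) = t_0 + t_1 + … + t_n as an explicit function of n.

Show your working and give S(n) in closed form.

S(n) = 2*n**4 + 4*n**3 - n**2 - 9*n - 6

t_(k+1)/t_k = (3*k - 4*(k + 1)**3 + 6)/(-4*k**3 + 3*k + 3).
Factor: A=1; B=1; C=k**3 - 3*k/4 - 3/4.
Key eq: (1)·f(k+1) = (1)·f(k) + (k**3 - 3*k/4 - 3/4).
Degrees (0,0,3) ⇒ d ≤ 4.
Match coefficients ⇒ f(k) = k*(2*k**3 - 4*k**2 - k - 3)/8.
Get s_k = R·t_k = k*(2*k**3 - 4*k**2 - k - 3) with R(k) = B(k−1)f(k)/C(k) = k*(2*k**3 - 4*k**2 - k - 3)/(2*(4*k**3 - 3*k - 3)).
Δs = 8*k**3 - 6*k - 6, as required.
Telescope: S(n) = s_(n+1) − s_(0) = 2*n**4 + 4*n**3 - n**2 - 9*n - 6 − (0) = 2*n**4 + 4*n**3 - n**2 - 9*n - 6.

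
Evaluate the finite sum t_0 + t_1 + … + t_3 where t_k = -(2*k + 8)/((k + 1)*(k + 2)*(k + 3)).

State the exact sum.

Compute t_(k+1)/t_k: get (k + 1)*(k + 5)/(k + 4)**2.
Take A(k)=k + 1, B(k)=k + 4, C(k)=k + 4.
Need (k + 1)·f(k+1) − (k + 3)·f(k) = k + 4.
d = 2 from the (1,1,1) case.
A polynomial solution: f(k) = k*(5*k + 11)/4.
Certificate R = B(k−1)f/C = k*(k + 3)*(5*k + 11)/(4*(k + 4)) gives s_k = -k*(5*k + 11)/(2*(k + 1)*(k + 2)).
Δs = 2*(-k - 4)/(k**3 + 6*k**2 + 11*k + 6), as required.
Telescoping: Σ = s_(4) − s_(0) = -31/15 − (0) = -31/15.

Σ = -31/15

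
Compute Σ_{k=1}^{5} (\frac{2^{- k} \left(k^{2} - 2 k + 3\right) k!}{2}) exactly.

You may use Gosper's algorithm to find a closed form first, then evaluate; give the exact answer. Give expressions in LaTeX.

Σ = 91/2

The ratio is (k**3 + k**2 + 2*k + 2)/(2*(k**2 - 2*k + 3)).
Factor: A=k/2 + 1/2; B=1; C=k**2 - 2*k + 3.
f must satisfy (k/2 + 1/2)·f(k+1) − (1)·f(k) = k**2 - 2*k + 3.
d = 1 from the (1,0,2) case.
Coefficient equations give f(k) = 2*(k - 2).
Get s_k = R·t_k = (k - 2)*factorial(k)/2**k with R(k) = B(k−1)f(k)/C(k) = 2*(k - 2)/(k**2 - 2*k + 3).
Δs = (k**2 - 2*k + 3)*factorial(k)/(2*2**k), as required.
Evaluate s at k=6 and k=1: 45 and -1/2; difference 91/2.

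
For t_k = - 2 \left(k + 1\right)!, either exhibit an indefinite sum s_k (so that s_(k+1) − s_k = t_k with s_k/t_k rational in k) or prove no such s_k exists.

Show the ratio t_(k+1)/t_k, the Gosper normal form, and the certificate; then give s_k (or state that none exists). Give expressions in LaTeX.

Step 1: r(k) = k + 2.
Take A(k)=k + 2, B(k)=1, C(k)=1.
Set up (k + 2)·f(k+1) − (1)·f(k) − (1) = 0.
deg f ≤ -1 (via 1,0,0).
Bound -1 < 0, so the key equation has no polynomial solution.

not Gosper-summable; s_k does not exist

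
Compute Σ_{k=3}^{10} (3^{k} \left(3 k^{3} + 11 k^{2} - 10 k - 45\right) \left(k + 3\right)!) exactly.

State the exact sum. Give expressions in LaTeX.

Σ = 1482563784115814400

Compute t_(k+1)/t_k: get 3*(3*k**4 + 32*k**3 + 101*k**2 + 43*k - 164)/(3*k**3 + 11*k**2 - 10*k - 45).
Gosper form: A/B · C(k+1)/C(k) with A=3*k + 12, B=1, C=k**3 + 11*k**2/3 - 10*k/3 - 15.
f must satisfy (3*k + 12)·f(k+1) − (1)·f(k) = k**3 + 11*k**2/3 - 10*k/3 - 15.
d = 2 from the (1,0,3) case.
Coefficient equations give f(k) = (k - 3)*(k + 1)/3.
So s_k = (B(k−1)f/C)·t_k = ((k - 3)*(k + 1)/(3*k**3 + 11*k**2 - 10*k - 45))·t_k = 3**k*(k - 3)*(k + 1)*factorial(k + 3).
Δs = 3**k*(3*k**3 + 11*k**2 - 10*k - 45)*factorial(k + 3), as required.
Evaluate s at k=11 and k=3: 1482563784115814400 and 0; difference 1482563784115814400.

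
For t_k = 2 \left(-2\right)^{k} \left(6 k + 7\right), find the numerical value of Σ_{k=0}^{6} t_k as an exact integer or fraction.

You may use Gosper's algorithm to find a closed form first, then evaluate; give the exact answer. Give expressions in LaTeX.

Σ = 3842

r(k) = 2*(-6*k - 13)/(6*k + 7) after simplifying.
Gosper form: A/B · C(k+1)/C(k) with A=-2, B=1, C=k + 7/6.
Key eq: (-2)·f(k+1) = (1)·f(k) + (k + 7/6).
Bound: deg f ≤ 1.
A polynomial solution: f(k) = -(2*k + 1)/6.
So s_k = (B(k−1)f/C)·t_k = (-(2*k + 1)/(6*k + 7))·t_k = (-2)**(k + 1)*(2*k + 1).
s_(k+1) − s_k = 2*(-2)**k*(6*k + 7) = t_k.
Telescoping: Σ = s_(7) − s_(0) = 3840 − (-2) = 3842.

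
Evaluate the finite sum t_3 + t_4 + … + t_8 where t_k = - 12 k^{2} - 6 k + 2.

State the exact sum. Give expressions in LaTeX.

Σ = -2574

Step 1: r(k) = (6*k**2 + 15*k + 8)/(6*k**2 + 3*k - 1).
Factor: A=1; B=1; C=k**2 + k/2 - 1/6.
Set up (1)·f(k+1) − (1)·f(k) − (k**2 + k/2 - 1/6) = 0.
deg f ≤ 3 (via 0,0,2).
Coefficient equations give f(k) = k*(4*k**2 - 3*k - 3)/12.
Then R = B(k−1)f/C = k*(4*k**2 - 3*k - 3)/(2*(6*k**2 + 3*k - 1)), so s_k = R(k)·t_k = k*(-4*k**2 + 3*k + 3).
Verify: -12*k**2 - 6*k + 2 matches t_k.
Evaluate s at k=9 and k=3: -2646 and -72; difference -2574.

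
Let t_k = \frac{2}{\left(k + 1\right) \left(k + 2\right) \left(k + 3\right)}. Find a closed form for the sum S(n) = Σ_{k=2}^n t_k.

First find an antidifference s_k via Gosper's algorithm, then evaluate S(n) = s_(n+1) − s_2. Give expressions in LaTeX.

The ratio is (k + 1)/(k + 4).
A = k + 1, B = k + 4, C = 1.
Need (k + 1)·f(k+1) − (k + 3)·f(k) = 1.
deg f ≤ 2 (via 1,1,0).
A polynomial solution: f(k) = k*(k + 3)/4.
Certificate R = B(k−1)f/C = k*(k + 3)**2/4 gives s_k = k*(k + 3)/(2*(k + 1)*(k + 2)).
Verify: 2/(k**3 + 6*k**2 + 11*k + 6) matches t_k.
s_(n+1) = (n**2 + 5*n + 4)/(2*(n**2 + 5*n + 6)) and s_(2) = 5/12, so S(n) = (n**2 + 5*n - 6)/(12*(n**2 + 5*n + 6)).

S(n) = \frac{n^{2} + 5 n - 6}{12 \left(n^{2} + 5 n + 6\right)}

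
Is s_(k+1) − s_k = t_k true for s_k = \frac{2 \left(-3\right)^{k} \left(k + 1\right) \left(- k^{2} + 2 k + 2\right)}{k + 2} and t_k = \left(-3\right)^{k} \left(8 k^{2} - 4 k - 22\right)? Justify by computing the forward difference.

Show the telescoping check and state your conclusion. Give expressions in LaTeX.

s_(k+1) = 6*(-3)**k*(k**3 + 2*k**2 - 3*k - 6)/(k + 3)
s_(k+1) − s_k = (-3)**k*(8*k**4 + 28*k**3 - 8*k**2 - 100*k - 84)/(k**2 + 5*k + 6)
(s_(k+1) − s_k) − t_k = (-3)**k*(-8*k**3 - 14*k**2 + 34*k + 48)/(k**2 + 5*k + 6)

Invalid: residual \frac{\left(-3\right)^{k} \left(- 8 k^{3} - 14 k^{2} + 34 k + 48\right)}{k^{2} + 5 k + 6} ≠ 0.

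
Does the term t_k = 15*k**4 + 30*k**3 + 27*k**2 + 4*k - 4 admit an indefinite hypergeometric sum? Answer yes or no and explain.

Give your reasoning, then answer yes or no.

Yes. s_k = k*(3*k**4 - k**2 - 4*k - 2).

Compute t_(k+1)/t_k: get (15*k**4 + 90*k**3 + 207*k**2 + 208*k + 72)/(15*k**4 + 30*k**3 + 27*k**2 + 4*k - 4).
So A=1 and B=1, with C=k**4 + 2*k**3 + 9*k**2/5 + 4*k/15 - 4/15.
f must satisfy (1)·f(k+1) − (1)·f(k) = k**4 + 2*k**3 + 9*k**2/5 + 4*k/15 - 4/15.
Bound: deg f ≤ 5.
Match coefficients ⇒ f(k) = k*(3*k**4 - k**2 - 4*k - 2)/15.
Certificate R = B(k−1)f/C = k*(3*k**4 - k**2 - 4*k - 2)/(15*k**4 + 30*k**3 + 27*k**2 + 4*k - 4) gives s_k = k*(3*k**4 - k**2 - 4*k - 2).
Verify: 15*k**4 + 30*k**3 + 27*k**2 + 4*k - 4 matches t_k.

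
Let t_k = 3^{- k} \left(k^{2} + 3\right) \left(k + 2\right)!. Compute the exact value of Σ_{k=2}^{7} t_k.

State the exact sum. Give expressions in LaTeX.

Compute t_(k+1)/t_k: get (k + 3)*((k + 1)**2 + 3)/(3*(k**2 + 3)).
So A=k/3 + 1 and B=1, with C=k**2 + 3.
Need (k/3 + 1)·f(k+1) − (1)·f(k) = k**2 + 3.
d = 1 from the (1,0,2) case.
Match coefficients ⇒ f(k) = 3*(k - 1).
R(k) = B(k−1)·f(k)/C(k) = 3*(k - 1)/(k**2 + 3); s_k = R·t_k = 3**(1 - k)*(k - 1)*factorial(k + 2).
s_(k+1) − s_k = (k**2 + 3)*factorial(k + 2)/3**k = t_k.
Sum = s_(8) − s_(2); s_(8) = 313600/27, s_(2) = 8 ⇒ 313384/27.

Σ = 313384/27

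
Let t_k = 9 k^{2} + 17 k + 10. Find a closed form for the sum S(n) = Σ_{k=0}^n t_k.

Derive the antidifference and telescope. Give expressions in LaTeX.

Step 1: r(k) = (9*k**2 + 35*k + 36)/(9*k**2 + 17*k + 10).
Normal form (A,B,C) = (1, 1, k**2 + 17*k/9 + 10/9).
f must satisfy (1)·f(k+1) − (1)·f(k) = k**2 + 17*k/9 + 10/9.
Degrees (0,0,2) ⇒ d ≤ 3.
A polynomial solution: f(k) = k*(3*k**2 + 4*k + 3)/9.
So s_k = (B(k−1)f/C)·t_k = (k*(3*k**2 + 4*k + 3)/(9*k**2 + 17*k + 10))·t_k = k*(3*k**2 + 4*k + 3).
Check: Δs_k = 9*k**2 + 17*k + 10. ✓
Telescope: S(n) = s_(n+1) − s_(0) = 3*n**3 + 13*n**2 + 20*n + 10 − (0) = 3*n**3 + 13*n**2 + 20*n + 10.

S(n) = 3 n^{3} + 13 n^{2} + 20 n + 10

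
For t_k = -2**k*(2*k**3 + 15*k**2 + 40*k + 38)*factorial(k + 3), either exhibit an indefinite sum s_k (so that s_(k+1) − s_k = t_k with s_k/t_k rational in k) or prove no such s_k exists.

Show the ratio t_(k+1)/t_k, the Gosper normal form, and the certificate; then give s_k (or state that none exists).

Compute t_(k+1)/t_k: get 2*(2*k**4 + 29*k**3 + 160*k**2 + 399*k + 380)/(2*k**3 + 15*k**2 + 40*k + 38).
Normal form (A,B,C) = (2*k + 8, 1, k**3 + 15*k**2/2 + 20*k + 19).
f must satisfy (2*k + 8)·f(k+1) − (1)·f(k) = k**3 + 15*k**2/2 + 20*k + 19.
deg f ≤ 2 (via 1,0,3).
Match coefficients ⇒ f(k) = (k**2 + 2*k + 2)/2.
R(k) = B(k−1)·f(k)/C(k) = (k**2 + 2*k + 2)/(2*k**3 + 15*k**2 + 40*k + 38); s_k = R·t_k = -2**k*(k**2 + 2*k + 2)*factorial(k + 3).
Verify: -2**k*(2*k**3 + 15*k**2 + 40*k + 38)*factorial(k + 3) matches t_k.

s_k = -2**k*(k**2 + 2*k + 2)*factorial(k + 3)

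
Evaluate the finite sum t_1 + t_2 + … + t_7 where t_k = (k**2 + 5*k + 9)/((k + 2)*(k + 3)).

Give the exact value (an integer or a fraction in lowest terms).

Σ = 77/10

Compute t_(k+1)/t_k: get (k + 2)*(5*k + (k + 1)**2 + 14)/((k + 4)*(k**2 + 5*k + 9)).
Normal form (A,B,C) = (k + 2, k + 4, k**2 + 5*k + 9).
Solve (k + 2)·f(k+1) − (k + 3)·f(k) = k**2 + 5*k + 9.
Degrees (1,1,2) ⇒ d ≤ 2.
Solving with deg f ≤ 2: f(k) = k*(2*k + 7)/2.
R(k) = B(k−1)·f(k)/C(k) = k*(k + 3)*(2*k + 7)/(2*(k**2 + 5*k + 9)); s_k = R·t_k = k*(2*k + 7)/(2*(k + 2)).
Verify: (k**2 + 5*k + 9)/(k**2 + 5*k + 6) matches t_k.
Telescoping: Σ = s_(8) − s_(1) = 46/5 − (3/2) = 77/10.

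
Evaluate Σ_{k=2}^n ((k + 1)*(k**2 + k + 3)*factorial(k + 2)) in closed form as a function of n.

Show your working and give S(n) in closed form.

S(n) = n**2*factorial(n + 3) + 2*factorial(n + 3) - 72

Step 1: r(k) = (k + 2)*(k + 3)*(k + (k + 1)**2 + 4)/((k + 1)*(k**2 + k + 3)).
Gosper form: A/B · C(k+1)/C(k) with A=k + 3, B=1, C=k**3 + 2*k**2 + 4*k + 3.
Solve (k + 3)·f(k+1) − (1)·f(k) = k**3 + 2*k**2 + 4*k + 3.
deg f ≤ 2 (via 1,0,3).
Solving with deg f ≤ 2: f(k) = k**2 - 2*k + 3.
So s_k = (B(k−1)f/C)·t_k = ((k**2 - 2*k + 3)/((k + 1)*(k**2 + k + 3)))·t_k = (k**2 - 2*k + 3)*factorial(k + 2).
s_(k+1) − s_k = (k + 1)*(k**2 + k + 3)*factorial(k + 2) = t_k.
Σ_(k=2)^n t_k = s_(n+1) − s_(2) = ((n**2 + 2)*factorial(n + 3)) − (72), i.e. n**2*factorial(n + 3) + 2*factorial(n + 3) - 72.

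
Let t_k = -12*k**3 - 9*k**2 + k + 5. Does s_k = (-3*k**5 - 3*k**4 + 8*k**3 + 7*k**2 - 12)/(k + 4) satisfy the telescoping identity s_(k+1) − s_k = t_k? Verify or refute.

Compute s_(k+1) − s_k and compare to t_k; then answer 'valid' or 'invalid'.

s_(k+1) = (-3*k**5 - 18*k**4 - 34*k**3 - 17*k**2 + 11*k - 3)/(k + 5)
s_(k+1) − s_k = (-12*k**5 - 99*k**4 - 200*k**3 - 92*k**2 + 53*k + 48)/(k**2 + 9*k + 20)
(s_(k+1) − s_k) − t_k = 2*(9*k**4 + 60*k**3 + 37*k**2 - 6*k - 26)/(k**2 + 9*k + 20)

Invalid: residual 2*(9*k**4 + 60*k**3 + 37*k**2 - 6*k - 26)/(k**2 + 9*k + 20) ≠ 0.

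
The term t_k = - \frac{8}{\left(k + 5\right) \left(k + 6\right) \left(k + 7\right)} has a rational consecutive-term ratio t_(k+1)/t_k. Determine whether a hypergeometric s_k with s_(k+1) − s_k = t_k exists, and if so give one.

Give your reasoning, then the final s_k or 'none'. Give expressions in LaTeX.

The ratio is (k + 5)/(k + 8).
Factor: A=k + 5; B=k + 8; C=1.
Key eq: (k + 5)·f(k+1) = (k + 7)·f(k) + (1).
Bound: deg f ≤ 2.
Solve for f: f(k) = k*(k + 11)/60 (degree 2 ≤ 2).
Certificate R = B(k−1)f/C = k*(k + 7)*(k + 11)/60 gives s_k = 2*k*(-k - 11)/(15*(k + 5)*(k + 6)).
Verify: -8/(k**3 + 18*k**2 + 107*k + 210) matches t_k.

s_k = \frac{2 k \left(- k - 11\right)}{15 \left(k + 5\right) \left(k + 6\right)}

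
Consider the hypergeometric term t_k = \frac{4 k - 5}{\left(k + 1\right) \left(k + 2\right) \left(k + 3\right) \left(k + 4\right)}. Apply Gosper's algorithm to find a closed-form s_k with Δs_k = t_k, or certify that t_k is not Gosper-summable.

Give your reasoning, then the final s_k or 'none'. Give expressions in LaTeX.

s_k = \frac{k \left(- k^{2} - 6 k - 23\right)}{6 \left(k + 1\right) \left(k + 2\right) \left(k + 3\right)}

r(k) = (k + 1)*(4*k - 1)/((k + 5)*(4*k - 5)) after simplifying.
Normal form (A,B,C) = (k + 1, k + 5, k - 5/4).
Key eq: (k + 1)·f(k+1) = (k + 4)·f(k) + (k - 5/4).
deg f ≤ 3 (via 1,1,1).
Solve for f: f(k) = -k*(k**2 + 6*k + 23)/24 (degree 3 ≤ 3).
Then R = B(k−1)f/C = -k*(k + 4)*(k**2 + 6*k + 23)/(6*(4*k - 5)), so s_k = R(k)·t_k = k*(-k**2 - 6*k - 23)/(6*(k + 1)*(k + 2)*(k + 3)).
Δs = (4*k - 5)/(k**4 + 10*k**3 + 35*k**2 + 50*k + 24), as required.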